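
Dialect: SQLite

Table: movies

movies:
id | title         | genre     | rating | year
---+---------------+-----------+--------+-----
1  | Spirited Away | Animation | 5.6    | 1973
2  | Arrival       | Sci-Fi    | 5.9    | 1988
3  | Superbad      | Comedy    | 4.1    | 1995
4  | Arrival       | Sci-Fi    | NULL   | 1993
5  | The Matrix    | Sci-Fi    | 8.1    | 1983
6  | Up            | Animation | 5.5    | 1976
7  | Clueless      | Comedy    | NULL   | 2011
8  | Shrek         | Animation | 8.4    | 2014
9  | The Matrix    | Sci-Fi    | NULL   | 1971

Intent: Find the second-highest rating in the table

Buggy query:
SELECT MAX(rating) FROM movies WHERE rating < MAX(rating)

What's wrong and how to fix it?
Bug: The inner MAX is an aggregate inside WHERE, which is not allowed

Fix: Compute the overall MAX in a subquery, then take MAX of rows below it

Corrected query:
SELECT MAX(rating) FROM movies WHERE rating < (SELECT MAX(rating) FROM movies)

Result:
MAX(rating)
-----------
8.1        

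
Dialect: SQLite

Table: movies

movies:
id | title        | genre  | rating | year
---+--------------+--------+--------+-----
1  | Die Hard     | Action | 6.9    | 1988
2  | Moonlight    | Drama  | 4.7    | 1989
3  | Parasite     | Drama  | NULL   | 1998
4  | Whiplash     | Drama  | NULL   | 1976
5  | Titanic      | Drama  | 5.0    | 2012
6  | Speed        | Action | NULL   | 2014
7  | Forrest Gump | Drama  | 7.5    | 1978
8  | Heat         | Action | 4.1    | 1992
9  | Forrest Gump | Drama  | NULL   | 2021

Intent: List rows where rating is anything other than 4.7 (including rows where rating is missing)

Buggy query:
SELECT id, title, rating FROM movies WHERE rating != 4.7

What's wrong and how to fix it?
Bug: Inequality against NULL is unknown, not true; rows with NULL are dropped

Fix: Handle NULL separately with IS NULL alongside the inequality

Corrected query:
SELECT id, title, rating FROM movies WHERE rating != 4.7 OR rating IS NULL

Result:
id | title        | rating
---+--------------+-------
1  | Die Hard     | 6.9   
3  | Parasite     | NULL  
4  | Whiplash     | NULL  
5  | Titanic      | 5     
6  | Speed        | NULL  
7  | Forrest Gump | 7.5   
8  | Heat         | 4.1   
9  | Forrest Gump | NULL  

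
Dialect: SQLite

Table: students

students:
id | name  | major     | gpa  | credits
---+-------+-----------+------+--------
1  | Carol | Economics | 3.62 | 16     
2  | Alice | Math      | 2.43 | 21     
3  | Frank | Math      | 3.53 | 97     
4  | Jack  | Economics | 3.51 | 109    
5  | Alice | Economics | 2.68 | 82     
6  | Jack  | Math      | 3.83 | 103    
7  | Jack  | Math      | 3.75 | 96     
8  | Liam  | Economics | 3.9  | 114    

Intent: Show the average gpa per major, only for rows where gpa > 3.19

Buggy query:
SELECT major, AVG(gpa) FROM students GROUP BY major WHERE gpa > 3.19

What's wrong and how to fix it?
Bug: Row-level WHERE must come before GROUP BY in the clause order

Fix: Move the WHERE clause before GROUP BY

Corrected query:
SELECT major, AVG(gpa) FROM students WHERE gpa > 3.19 GROUP BY major

Result:
major     | AVG(gpa)
----------+---------
Economics | 3.676667
Math      | 3.703333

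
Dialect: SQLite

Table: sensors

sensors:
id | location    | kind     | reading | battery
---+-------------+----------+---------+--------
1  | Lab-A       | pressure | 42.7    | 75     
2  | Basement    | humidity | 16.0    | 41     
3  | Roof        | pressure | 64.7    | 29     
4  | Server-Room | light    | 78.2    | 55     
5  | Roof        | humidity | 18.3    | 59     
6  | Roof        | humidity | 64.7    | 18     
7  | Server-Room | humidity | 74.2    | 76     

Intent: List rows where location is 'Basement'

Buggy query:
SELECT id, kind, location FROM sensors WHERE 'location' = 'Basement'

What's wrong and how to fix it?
Bug: 'location' in single quotes is a string literal, not the column; the comparison is literal-vs-literal and never true

Fix: Remove the quotes around the column name (or use double quotes for an identifier)

Corrected query:
SELECT id, kind, location FROM sensors WHERE location = 'Basement'

Result:
id | kind     | location
---+----------+---------
2  | humidity | Basement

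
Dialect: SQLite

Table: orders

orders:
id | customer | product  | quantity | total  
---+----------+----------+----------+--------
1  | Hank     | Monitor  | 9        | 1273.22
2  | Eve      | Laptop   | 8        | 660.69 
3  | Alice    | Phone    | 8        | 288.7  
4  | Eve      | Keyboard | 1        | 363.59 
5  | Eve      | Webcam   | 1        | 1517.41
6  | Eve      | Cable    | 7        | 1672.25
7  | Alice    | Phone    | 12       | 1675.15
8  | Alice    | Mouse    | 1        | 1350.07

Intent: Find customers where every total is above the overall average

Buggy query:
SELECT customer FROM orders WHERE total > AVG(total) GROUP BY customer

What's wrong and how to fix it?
Bug: AVG() is an aggregate; it can't sit directly in WHERE

Fix: Compute the overall average in a scalar subquery and compare each group's MIN against it in HAVING

Corrected query:
SELECT customer FROM orders GROUP BY customer HAVING MIN(total) > (SELECT AVG(total) FROM orders)

Result:
customer
--------
Hank    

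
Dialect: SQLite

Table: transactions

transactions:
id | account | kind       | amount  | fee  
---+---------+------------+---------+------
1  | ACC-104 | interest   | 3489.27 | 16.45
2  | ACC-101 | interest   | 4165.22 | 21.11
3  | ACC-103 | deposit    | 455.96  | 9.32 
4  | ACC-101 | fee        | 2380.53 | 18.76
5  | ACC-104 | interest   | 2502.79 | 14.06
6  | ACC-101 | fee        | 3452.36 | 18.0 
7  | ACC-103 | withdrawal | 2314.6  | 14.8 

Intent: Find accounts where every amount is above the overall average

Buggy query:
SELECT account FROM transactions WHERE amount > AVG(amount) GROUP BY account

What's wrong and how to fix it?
Bug: WHERE evaluates per row before aggregation, so AVG() is unavailable

Fix: Compute the overall average in a scalar subquery and compare each group's MIN against it in HAVING

Corrected query:
SELECT account FROM transactions GROUP BY account HAVING MIN(amount) > (SELECT AVG(amount) FROM transactions)

Result:
(no rows)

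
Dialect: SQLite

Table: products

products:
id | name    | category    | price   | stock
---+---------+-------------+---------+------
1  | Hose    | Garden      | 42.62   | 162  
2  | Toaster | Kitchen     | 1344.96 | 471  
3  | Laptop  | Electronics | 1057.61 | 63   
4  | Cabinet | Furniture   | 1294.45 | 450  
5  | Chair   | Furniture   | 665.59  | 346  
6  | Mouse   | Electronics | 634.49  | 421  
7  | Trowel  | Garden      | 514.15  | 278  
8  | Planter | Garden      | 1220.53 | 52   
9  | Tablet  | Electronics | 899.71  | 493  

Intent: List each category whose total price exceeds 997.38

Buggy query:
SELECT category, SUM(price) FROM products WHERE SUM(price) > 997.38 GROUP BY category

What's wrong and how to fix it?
Bug: SUM(price) is an aggregate, but WHERE filters rows before aggregation

Fix: Use HAVING (which filters groups after aggregation) instead of WHERE

Corrected query:
SELECT category, SUM(price) FROM products GROUP BY category HAVING SUM(price) > 997.38

Result:
category    | SUM(price)
------------+-----------
Electronics | 2591.81   
Furniture   | 1960.04   
Garden      | 1777.3    
Kitchen     | 1344.96   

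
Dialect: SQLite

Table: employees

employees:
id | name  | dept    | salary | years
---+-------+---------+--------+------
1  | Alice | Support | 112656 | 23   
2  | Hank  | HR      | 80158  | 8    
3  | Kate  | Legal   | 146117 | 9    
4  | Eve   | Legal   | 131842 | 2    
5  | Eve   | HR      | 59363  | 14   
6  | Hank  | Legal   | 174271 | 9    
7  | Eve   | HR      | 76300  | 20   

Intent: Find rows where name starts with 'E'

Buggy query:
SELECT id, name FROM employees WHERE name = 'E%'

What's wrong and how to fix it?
Bug: Wildcards only work with LIKE; '=' treats '%' as a literal character

Fix: Use LIKE for wildcard pattern matching

Corrected query:
SELECT id, name FROM employees WHERE name LIKE 'E%'

Result:
id | name
---+-----
4  | Eve 
5  | Eve 
7  | Eve 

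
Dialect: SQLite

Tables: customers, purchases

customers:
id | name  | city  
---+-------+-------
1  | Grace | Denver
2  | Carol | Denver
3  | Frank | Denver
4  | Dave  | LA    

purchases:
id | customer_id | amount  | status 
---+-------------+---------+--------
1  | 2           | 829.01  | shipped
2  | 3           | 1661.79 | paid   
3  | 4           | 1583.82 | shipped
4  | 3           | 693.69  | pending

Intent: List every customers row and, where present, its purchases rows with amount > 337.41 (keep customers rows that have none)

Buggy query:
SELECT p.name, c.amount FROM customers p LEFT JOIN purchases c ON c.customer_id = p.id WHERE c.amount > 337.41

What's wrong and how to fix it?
Bug: A WHERE condition on the right-hand table after LEFT JOIN drops unmatched parents

Fix: Put 'c.amount > 337.41' in the JOIN's ON clause instead of WHERE

Corrected query:
SELECT p.name, c.amount FROM customers p LEFT JOIN purchases c ON c.customer_id = p.id AND c.amount > 337.41

Result:
name  | amount 
------+--------
Grace | NULL   
Carol | 829.01 
Frank | 693.69 
Frank | 1661.79
Dave  | 1583.82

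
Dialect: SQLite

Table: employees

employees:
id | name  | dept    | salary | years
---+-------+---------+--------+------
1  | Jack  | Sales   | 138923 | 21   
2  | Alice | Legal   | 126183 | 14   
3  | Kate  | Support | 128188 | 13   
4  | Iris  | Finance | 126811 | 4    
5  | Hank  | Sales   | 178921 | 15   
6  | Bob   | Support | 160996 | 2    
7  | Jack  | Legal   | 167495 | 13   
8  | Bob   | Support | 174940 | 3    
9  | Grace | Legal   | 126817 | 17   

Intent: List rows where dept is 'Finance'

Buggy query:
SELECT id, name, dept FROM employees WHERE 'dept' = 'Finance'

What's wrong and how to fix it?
Bug: 'dept' in single quotes is a string literal, not the column; the comparison is literal-vs-literal and never true

Fix: Reference the column as dept without single quotes

Corrected query:
SELECT id, name, dept FROM employees WHERE dept = 'Finance'

Result:
id | name | dept   
---+------+--------
4  | Iris | Finance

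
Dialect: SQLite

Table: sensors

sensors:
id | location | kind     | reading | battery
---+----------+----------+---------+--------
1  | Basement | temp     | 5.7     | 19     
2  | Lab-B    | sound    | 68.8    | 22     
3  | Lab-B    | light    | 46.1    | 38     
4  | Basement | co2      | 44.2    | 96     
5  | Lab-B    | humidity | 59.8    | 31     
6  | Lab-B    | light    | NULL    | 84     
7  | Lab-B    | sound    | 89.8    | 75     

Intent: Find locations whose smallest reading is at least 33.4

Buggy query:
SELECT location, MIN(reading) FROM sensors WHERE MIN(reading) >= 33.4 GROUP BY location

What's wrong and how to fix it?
Bug: MIN() in WHERE is a misuse of aggregate

Fix: Use HAVING for the per-group MIN condition

Corrected query:
SELECT location, MIN(reading) FROM sensors GROUP BY location HAVING MIN(reading) >= 33.4

Result:
location | MIN(reading)
---------+-------------
Lab-B    | 46.1        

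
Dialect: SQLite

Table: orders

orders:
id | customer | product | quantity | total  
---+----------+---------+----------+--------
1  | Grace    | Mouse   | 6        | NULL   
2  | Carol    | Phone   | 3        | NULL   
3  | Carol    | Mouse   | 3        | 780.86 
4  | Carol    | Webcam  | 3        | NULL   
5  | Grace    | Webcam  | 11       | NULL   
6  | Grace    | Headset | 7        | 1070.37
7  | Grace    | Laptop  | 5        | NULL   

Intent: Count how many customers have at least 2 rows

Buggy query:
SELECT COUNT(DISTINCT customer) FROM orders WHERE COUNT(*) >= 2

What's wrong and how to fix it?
Bug: COUNT(*) cannot appear in WHERE; the per-group count doesn't exist yet

Fix: Group first with HAVING COUNT(*) >= 2, then COUNT the resulting groups

Corrected query:
SELECT COUNT(*) FROM (SELECT customer FROM orders GROUP BY customer HAVING COUNT(*) >= 2)

Result:
COUNT(*)
--------
2       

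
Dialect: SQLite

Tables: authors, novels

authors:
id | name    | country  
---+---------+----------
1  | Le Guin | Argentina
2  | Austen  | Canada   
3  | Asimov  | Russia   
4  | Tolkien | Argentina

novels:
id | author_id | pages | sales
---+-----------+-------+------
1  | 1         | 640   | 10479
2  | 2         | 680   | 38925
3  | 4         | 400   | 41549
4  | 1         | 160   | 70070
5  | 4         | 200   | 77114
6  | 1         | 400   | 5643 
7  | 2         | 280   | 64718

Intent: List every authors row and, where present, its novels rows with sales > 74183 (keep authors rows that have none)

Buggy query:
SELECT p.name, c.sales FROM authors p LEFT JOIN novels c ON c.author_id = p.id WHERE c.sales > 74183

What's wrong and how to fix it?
Bug: A WHERE condition on the right-hand table after LEFT JOIN drops unmatched parents

Fix: Put 'c.sales > 74183' in the JOIN's ON clause instead of WHERE

Corrected query:
SELECT p.name, c.sales FROM authors p LEFT JOIN novels c ON c.author_id = p.id AND c.sales > 74183

Result:
name    | sales
--------+------
Le Guin | NULL 
Austen  | NULL 
Asimov  | NULL 
Tolkien | 77114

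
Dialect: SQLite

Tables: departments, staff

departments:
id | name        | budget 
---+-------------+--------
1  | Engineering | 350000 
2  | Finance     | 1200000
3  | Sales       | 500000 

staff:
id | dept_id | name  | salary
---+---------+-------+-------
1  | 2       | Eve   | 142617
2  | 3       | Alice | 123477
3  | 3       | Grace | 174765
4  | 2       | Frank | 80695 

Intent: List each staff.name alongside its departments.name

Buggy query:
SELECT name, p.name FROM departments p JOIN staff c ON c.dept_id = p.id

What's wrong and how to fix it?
Bug: 'name' exists in both joined tables, so the database can't tell which one is meant

Fix: Prefix ambiguous columns with the table alias

Corrected query:
SELECT c.name, p.name FROM departments p JOIN staff c ON c.dept_id = p.id

Result:
name  | name   
------+--------
Eve   | Finance
Alice | Sales  
Grace | Sales  
Frank | Finance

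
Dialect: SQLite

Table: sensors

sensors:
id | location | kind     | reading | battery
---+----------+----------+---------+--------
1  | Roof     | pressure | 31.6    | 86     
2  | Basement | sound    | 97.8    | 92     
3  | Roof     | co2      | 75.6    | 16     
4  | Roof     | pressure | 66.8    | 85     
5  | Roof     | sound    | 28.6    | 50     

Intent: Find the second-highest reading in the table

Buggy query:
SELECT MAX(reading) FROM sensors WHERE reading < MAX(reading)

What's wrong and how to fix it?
Bug: MAX(reading) on the right of the comparison is an aggregate-in-WHERE error

Fix: Compute the overall MAX in a subquery, then take MAX of rows below it

Corrected query:
SELECT MAX(reading) FROM sensors WHERE reading < (SELECT MAX(reading) FROM sensors)

Result:
MAX(reading)
------------
75.6        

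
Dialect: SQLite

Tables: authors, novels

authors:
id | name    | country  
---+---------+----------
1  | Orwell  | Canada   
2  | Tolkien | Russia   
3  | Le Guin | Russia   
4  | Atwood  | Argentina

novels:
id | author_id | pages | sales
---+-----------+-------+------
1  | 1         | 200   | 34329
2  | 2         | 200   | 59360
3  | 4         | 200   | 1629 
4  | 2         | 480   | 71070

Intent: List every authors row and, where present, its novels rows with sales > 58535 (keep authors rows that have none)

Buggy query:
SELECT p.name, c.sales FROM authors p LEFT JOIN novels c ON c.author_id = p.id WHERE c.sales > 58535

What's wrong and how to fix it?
Bug: A WHERE condition on the right-hand table after LEFT JOIN drops unmatched parents

Fix: Put 'c.sales > 58535' in the JOIN's ON clause instead of WHERE

Corrected query:
SELECT p.name, c.sales FROM authors p LEFT JOIN novels c ON c.author_id = p.id AND c.sales > 58535

Result:
name    | sales
--------+------
Orwell  | NULL 
Tolkien | 59360
Tolkien | 71070
Le Guin | NULL 
Atwood  | NULL 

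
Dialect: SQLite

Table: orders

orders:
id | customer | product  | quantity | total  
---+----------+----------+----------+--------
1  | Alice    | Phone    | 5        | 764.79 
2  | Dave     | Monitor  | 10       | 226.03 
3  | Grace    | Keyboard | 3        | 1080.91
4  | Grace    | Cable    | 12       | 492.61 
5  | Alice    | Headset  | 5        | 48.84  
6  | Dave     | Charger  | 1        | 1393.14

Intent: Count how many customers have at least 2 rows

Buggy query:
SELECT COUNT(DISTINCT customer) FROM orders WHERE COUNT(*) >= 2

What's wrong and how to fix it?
Bug: COUNT(*) cannot appear in WHERE; the per-group count doesn't exist yet

Fix: Group first with HAVING COUNT(*) >= 2, then COUNT the resulting groups

Corrected query:
SELECT COUNT(*) FROM (SELECT customer FROM orders GROUP BY customer HAVING COUNT(*) >= 2)

Result:
COUNT(*)
--------
3       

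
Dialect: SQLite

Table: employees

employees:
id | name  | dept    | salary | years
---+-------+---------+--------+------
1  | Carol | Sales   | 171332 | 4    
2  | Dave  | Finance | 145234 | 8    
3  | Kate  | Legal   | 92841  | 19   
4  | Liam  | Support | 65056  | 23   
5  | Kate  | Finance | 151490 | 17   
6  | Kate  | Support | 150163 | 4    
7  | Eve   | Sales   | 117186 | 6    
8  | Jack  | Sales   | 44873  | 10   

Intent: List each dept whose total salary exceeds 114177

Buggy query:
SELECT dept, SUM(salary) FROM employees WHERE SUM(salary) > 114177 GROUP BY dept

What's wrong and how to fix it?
Bug: SUM(salary) is an aggregate, but WHERE filters rows before aggregation

Fix: Use HAVING (which filters groups after aggregation) instead of WHERE

Corrected query:
SELECT dept, SUM(salary) FROM employees GROUP BY dept HAVING SUM(salary) > 114177

Result:
dept    | SUM(salary)
--------+------------
Finance | 296724     
Sales   | 333391     
Support | 215219     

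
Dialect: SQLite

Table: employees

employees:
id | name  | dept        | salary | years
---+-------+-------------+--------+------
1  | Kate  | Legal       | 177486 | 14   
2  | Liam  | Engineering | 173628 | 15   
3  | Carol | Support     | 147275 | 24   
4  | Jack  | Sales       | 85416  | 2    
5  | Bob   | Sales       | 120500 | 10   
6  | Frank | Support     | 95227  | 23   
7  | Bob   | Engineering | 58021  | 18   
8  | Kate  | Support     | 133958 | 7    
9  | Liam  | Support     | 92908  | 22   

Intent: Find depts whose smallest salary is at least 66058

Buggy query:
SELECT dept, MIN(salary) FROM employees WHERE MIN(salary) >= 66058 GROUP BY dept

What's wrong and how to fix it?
Bug: Aggregates like MIN are computed per group after WHERE runs

Fix: Replace WHERE with HAVING after the GROUP BY

Corrected query:
SELECT dept, MIN(salary) FROM employees GROUP BY dept HAVING MIN(salary) >= 66058

Result:
dept    | MIN(salary)
--------+------------
Legal   | 177486     
Sales   | 85416      
Support | 92908      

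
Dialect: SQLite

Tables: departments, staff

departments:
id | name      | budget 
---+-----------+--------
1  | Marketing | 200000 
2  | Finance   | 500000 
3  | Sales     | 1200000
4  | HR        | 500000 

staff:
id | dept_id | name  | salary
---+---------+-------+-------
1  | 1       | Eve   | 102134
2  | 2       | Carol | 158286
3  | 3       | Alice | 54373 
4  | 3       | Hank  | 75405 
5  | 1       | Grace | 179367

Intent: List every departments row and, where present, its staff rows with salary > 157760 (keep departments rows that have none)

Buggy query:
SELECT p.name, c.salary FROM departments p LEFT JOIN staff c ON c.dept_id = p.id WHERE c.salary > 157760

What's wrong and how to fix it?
Bug: Filtering c.salary in WHERE discards the NULL rows produced by LEFT JOIN, turning it into an inner join

Fix: Put 'c.salary > 157760' in the JOIN's ON clause instead of WHERE

Corrected query:
SELECT p.name, c.salary FROM departments p LEFT JOIN staff c ON c.dept_id = p.id AND c.salary > 157760

Result:
name      | salary
----------+-------
Marketing | 179367
Finance   | 158286
Sales     | NULL  
HR        | NULL  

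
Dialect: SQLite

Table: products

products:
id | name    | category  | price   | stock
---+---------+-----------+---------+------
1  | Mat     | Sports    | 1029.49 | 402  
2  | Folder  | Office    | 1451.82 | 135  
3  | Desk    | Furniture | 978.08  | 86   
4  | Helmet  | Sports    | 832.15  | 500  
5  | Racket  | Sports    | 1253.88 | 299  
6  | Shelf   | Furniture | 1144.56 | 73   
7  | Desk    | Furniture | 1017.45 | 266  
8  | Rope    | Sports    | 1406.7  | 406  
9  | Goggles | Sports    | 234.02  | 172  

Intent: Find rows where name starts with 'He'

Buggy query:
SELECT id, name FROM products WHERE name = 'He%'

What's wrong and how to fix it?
Bug: Wildcards only work with LIKE; '=' treats '%' as a literal character

Fix: Replace '=' with LIKE so 'He%' is treated as a pattern

Corrected query:
SELECT id, name FROM products WHERE name LIKE 'He%'

Result:
id | name  
---+-------
4  | Helmet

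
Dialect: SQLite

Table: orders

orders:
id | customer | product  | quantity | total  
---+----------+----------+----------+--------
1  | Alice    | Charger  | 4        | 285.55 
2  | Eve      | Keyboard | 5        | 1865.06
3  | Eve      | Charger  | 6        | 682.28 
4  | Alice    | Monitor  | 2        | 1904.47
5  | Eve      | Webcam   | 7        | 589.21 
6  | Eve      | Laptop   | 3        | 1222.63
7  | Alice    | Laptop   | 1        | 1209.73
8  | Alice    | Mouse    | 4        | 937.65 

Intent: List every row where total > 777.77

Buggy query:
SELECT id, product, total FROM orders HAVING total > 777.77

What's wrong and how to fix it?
Bug: HAVING filters the output of aggregation, but this query has no GROUP BY and no aggregate functions, so SQLite rejects it (HAVING clause on a non-aggregate query); the condition here is per row

Fix: Use WHERE for row-level filtering

Corrected query:
SELECT id, product, total FROM orders WHERE total > 777.77

Result:
id | product  | total  
---+----------+--------
2  | Keyboard | 1865.06
4  | Monitor  | 1904.47
6  | Laptop   | 1222.63
7  | Laptop   | 1209.73
8  | Mouse    | 937.65 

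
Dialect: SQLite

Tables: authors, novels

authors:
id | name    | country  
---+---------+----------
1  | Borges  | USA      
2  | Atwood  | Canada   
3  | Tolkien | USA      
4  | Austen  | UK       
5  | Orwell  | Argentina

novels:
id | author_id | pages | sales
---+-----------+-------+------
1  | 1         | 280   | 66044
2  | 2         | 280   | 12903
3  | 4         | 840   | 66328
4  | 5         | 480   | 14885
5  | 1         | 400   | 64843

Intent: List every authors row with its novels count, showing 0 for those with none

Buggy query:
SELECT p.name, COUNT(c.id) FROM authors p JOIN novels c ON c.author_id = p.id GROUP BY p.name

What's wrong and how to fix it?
Bug: INNER JOIN drops authors rows that have no matching novels rows

Fix: Switch to LEFT JOIN to retain unmatched parent rows

Corrected query:
SELECT p.name, COUNT(c.id) FROM authors p LEFT JOIN novels c ON c.author_id = p.id GROUP BY p.name

Result:
name    | COUNT(c.id)
--------+------------
Atwood  | 1          
Austen  | 1          
Borges  | 2          
Orwell  | 1          
Tolkien | 0          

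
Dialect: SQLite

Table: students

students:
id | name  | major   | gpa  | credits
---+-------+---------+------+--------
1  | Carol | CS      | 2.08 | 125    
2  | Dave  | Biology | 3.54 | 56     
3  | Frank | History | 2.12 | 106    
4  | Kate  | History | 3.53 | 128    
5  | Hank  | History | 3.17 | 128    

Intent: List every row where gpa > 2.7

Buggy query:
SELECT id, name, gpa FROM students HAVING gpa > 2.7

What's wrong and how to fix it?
Bug: This is a non-aggregate query (no GROUP BY, no aggregates), so in SQLite the HAVING clause is invalid here; a row-level condition belongs in WHERE

Fix: Use WHERE for row-level filtering

Corrected query:
SELECT id, name, gpa FROM students WHERE gpa > 2.7

Result:
id | name | gpa 
---+------+-----
2  | Dave | 3.54
4  | Kate | 3.53
5  | Hank | 3.17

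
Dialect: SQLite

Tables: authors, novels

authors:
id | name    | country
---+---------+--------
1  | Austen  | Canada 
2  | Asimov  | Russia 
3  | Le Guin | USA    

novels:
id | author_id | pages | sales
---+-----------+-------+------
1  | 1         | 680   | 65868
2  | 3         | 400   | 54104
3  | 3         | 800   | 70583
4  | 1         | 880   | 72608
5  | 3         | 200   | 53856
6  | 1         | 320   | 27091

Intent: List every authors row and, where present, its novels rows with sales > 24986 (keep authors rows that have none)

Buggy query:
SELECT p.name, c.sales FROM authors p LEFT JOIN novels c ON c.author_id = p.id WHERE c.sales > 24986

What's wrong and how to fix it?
Bug: Filtering c.sales in WHERE discards the NULL rows produced by LEFT JOIN, turning it into an inner join

Fix: Move the right-table condition into the ON clause so unmatched parents are kept

Corrected query:
SELECT p.name, c.sales FROM authors p LEFT JOIN novels c ON c.author_id = p.id AND c.sales > 24986

Result:
name    | sales
--------+------
Austen  | 27091
Austen  | 65868
Austen  | 72608
Asimov  | NULL 
Le Guin | 53856
Le Guin | 54104
Le Guin | 70583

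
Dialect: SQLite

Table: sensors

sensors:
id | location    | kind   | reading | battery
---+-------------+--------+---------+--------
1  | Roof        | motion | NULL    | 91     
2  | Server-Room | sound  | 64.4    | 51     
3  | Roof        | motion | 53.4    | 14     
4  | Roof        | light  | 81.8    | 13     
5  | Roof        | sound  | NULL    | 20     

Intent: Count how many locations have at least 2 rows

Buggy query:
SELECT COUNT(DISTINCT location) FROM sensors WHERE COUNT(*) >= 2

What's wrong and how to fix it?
Bug: COUNT(*) cannot appear in WHERE; the per-group count doesn't exist yet

Fix: Use a subquery that GROUPs and filters with HAVING, then count its rows

Corrected query:
SELECT COUNT(*) FROM (SELECT location FROM sensors GROUP BY location HAVING COUNT(*) >= 2)

Result:
COUNT(*)
--------
1       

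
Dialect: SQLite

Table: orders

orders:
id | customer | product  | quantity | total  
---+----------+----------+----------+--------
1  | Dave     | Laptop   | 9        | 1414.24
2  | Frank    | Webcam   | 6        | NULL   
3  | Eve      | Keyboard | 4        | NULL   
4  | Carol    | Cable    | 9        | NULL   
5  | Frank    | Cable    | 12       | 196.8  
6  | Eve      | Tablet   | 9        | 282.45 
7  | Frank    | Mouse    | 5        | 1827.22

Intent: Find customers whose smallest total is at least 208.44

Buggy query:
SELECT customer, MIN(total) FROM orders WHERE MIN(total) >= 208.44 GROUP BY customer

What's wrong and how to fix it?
Bug: Aggregates like MIN are computed per group after WHERE runs

Fix: Replace WHERE with HAVING after the GROUP BY

Corrected query:
SELECT customer, MIN(total) FROM orders GROUP BY customer HAVING MIN(total) >= 208.44

Result:
customer | MIN(total)
---------+-----------
Dave     | 1414.24   
Eve      | 282.45    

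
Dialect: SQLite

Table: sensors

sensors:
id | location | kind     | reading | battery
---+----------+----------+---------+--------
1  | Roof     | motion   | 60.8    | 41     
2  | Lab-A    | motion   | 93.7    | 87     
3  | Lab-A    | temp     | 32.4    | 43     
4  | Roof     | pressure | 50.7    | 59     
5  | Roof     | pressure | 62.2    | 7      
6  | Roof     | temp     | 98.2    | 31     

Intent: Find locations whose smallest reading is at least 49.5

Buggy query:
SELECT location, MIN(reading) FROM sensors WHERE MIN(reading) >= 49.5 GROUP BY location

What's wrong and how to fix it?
Bug: MIN() in WHERE is a misuse of aggregate

Fix: Replace WHERE with HAVING after the GROUP BY

Corrected query:
SELECT location, MIN(reading) FROM sensors GROUP BY location HAVING MIN(reading) >= 49.5

Result:
location | MIN(reading)
---------+-------------
Roof     | 50.7        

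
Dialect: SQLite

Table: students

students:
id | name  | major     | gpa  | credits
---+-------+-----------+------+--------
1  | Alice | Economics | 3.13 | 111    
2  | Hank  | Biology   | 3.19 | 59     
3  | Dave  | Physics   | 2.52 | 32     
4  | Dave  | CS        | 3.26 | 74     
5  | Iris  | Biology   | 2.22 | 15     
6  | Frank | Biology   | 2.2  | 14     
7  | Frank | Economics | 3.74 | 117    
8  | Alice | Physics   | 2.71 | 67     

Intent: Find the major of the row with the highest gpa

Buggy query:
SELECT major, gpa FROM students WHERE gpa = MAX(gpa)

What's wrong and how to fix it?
Bug: MAX(gpa) is an aggregate and cannot be used directly in WHERE

Fix: Wrap MAX in a scalar subquery so WHERE compares against a single value

Corrected query:
SELECT major, gpa FROM students WHERE gpa = (SELECT MAX(gpa) FROM students)

Result:
major     | gpa 
----------+-----
Economics | 3.74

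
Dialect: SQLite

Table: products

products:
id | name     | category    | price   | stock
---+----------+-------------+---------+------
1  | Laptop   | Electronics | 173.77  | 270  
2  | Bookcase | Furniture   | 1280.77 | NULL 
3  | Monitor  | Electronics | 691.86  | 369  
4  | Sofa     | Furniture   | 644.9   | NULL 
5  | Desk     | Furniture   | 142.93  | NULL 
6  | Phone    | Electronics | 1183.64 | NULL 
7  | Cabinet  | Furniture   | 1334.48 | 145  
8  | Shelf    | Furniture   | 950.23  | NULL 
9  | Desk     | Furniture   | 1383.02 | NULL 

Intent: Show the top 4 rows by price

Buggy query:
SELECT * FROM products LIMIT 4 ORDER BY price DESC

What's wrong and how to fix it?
Bug: ORDER BY cannot follow LIMIT; LIMIT is the final clause

Fix: Swap the clauses: ORDER BY first, then LIMIT

Corrected query:
SELECT * FROM products ORDER BY price DESC LIMIT 4

Result:
id | name     | category    | price   | stock
---+----------+-------------+---------+------
9  | Desk     | Furniture   | 1383.02 | NULL 
7  | Cabinet  | Furniture   | 1334.48 | 145  
2  | Bookcase | Furniture   | 1280.77 | NULL 
6  | Phone    | Electronics | 1183.64 | NULL 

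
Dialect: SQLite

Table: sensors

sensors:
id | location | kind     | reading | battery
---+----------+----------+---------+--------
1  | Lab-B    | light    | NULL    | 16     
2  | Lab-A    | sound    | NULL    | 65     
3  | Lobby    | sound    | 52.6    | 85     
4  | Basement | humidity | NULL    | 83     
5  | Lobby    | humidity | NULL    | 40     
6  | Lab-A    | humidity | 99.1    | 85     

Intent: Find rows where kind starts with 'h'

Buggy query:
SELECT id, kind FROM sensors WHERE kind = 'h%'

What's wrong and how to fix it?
Bug: Wildcards only work with LIKE; '=' treats '%' as a literal character

Fix: Replace '=' with LIKE so 'h%' is treated as a pattern

Corrected query:
SELECT id, kind FROM sensors WHERE kind LIKE 'h%'

Result:
id | kind    
---+---------
4  | humidity
5  | humidity
6  | humidity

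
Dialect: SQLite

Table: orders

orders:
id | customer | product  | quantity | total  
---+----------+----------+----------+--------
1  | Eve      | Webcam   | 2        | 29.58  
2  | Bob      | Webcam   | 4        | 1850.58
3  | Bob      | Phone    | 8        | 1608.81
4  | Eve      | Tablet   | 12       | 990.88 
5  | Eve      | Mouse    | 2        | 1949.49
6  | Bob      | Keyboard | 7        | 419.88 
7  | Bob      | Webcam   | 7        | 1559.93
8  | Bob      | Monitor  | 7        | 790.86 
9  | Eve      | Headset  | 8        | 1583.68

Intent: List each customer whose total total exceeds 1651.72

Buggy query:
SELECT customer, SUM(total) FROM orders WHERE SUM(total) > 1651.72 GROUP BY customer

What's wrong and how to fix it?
Bug: Aggregate functions cannot appear in a WHERE clause

Fix: Use HAVING (which filters groups after aggregation) instead of WHERE

Corrected query:
SELECT customer, SUM(total) FROM orders GROUP BY customer HAVING SUM(total) > 1651.72

Result:
customer | SUM(total)
---------+-----------
Bob      | 6230.06   
Eve      | 4553.63   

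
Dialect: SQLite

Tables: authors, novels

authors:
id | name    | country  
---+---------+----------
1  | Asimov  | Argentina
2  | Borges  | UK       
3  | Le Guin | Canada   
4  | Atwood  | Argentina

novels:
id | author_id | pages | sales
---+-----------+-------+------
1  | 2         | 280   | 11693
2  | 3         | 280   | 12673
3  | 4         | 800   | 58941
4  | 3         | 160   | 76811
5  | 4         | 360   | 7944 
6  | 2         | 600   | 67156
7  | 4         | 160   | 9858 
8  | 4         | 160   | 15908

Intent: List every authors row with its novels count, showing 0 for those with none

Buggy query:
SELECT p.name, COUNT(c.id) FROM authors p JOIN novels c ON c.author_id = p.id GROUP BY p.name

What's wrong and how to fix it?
Bug: An inner join excludes parents with zero children

Fix: Use LEFT JOIN so parents without children still appear (COUNT(c.id) gives 0)

Corrected query:
SELECT p.name, COUNT(c.id) FROM authors p LEFT JOIN novels c ON c.author_id = p.id GROUP BY p.name

Result:
name    | COUNT(c.id)
--------+------------
Asimov  | 0          
Atwood  | 4          
Borges  | 2          
Le Guin | 2          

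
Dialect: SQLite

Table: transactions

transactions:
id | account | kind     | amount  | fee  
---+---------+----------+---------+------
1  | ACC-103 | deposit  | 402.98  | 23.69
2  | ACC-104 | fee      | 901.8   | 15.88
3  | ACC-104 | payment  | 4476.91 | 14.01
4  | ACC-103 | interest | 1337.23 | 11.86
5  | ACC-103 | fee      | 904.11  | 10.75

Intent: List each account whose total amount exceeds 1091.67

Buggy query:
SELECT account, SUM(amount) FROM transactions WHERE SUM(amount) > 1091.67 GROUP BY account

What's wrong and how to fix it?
Bug: SUM(amount) is an aggregate, but WHERE filters rows before aggregation

Fix: Use HAVING (which filters groups after aggregation) instead of WHERE

Corrected query:
SELECT account, SUM(amount) FROM transactions GROUP BY account HAVING SUM(amount) > 1091.67

Result:
account | SUM(amount)
--------+------------
ACC-103 | 2644.32    
ACC-104 | 5378.71    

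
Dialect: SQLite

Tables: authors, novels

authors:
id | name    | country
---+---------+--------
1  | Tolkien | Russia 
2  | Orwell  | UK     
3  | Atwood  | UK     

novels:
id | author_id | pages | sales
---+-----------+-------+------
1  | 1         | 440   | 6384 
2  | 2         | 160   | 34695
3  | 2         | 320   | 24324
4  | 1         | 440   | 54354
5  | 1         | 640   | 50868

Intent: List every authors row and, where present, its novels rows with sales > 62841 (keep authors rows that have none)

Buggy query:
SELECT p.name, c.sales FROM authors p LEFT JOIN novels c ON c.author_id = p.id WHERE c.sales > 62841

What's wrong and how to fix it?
Bug: Filtering c.sales in WHERE discards the NULL rows produced by LEFT JOIN, turning it into an inner join

Fix: Move the right-table condition into the ON clause so unmatched parents are kept

Corrected query:
SELECT p.name, c.sales FROM authors p LEFT JOIN novels c ON c.author_id = p.id AND c.sales > 62841

Result:
name    | sales
--------+------
Tolkien | NULL 
Orwell  | NULL 
Atwood  | NULL 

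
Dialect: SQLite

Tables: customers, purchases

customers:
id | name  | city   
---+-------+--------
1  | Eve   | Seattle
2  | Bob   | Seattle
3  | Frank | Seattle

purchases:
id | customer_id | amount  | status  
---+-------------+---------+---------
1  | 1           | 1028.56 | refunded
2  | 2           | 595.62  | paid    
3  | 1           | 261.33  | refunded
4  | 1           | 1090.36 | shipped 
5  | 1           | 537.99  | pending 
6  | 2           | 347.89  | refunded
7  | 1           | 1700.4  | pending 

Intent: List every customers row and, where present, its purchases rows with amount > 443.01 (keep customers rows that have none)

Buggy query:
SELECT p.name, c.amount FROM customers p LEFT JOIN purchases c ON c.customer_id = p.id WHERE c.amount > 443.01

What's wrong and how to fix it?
Bug: A WHERE condition on the right-hand table after LEFT JOIN drops unmatched parents

Fix: Put 'c.amount > 443.01' in the JOIN's ON clause instead of WHERE

Corrected query:
SELECT p.name, c.amount FROM customers p LEFT JOIN purchases c ON c.customer_id = p.id AND c.amount > 443.01

Result:
name  | amount 
------+--------
Eve   | 537.99 
Eve   | 1028.56
Eve   | 1090.36
Eve   | 1700.4 
Bob   | 595.62 
Frank | NULL   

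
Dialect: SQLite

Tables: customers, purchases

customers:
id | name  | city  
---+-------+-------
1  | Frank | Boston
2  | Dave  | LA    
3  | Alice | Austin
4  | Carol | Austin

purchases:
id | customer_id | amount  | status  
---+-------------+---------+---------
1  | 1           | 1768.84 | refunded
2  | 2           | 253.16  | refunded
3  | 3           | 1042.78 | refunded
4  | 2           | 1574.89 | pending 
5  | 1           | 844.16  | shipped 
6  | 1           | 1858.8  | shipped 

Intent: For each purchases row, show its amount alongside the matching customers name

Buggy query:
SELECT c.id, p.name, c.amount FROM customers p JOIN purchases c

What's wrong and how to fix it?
Bug: JOIN with no ON clause produces a cartesian product; every purchases row pairs with every customers row

Fix: Specify the join condition linking the foreign key to the parent id

Corrected query:
SELECT c.id, p.name, c.amount FROM customers p JOIN purchases c ON c.customer_id = p.id

Result:
id | name  | amount 
---+-------+--------
1  | Frank | 1768.84
2  | Dave  | 253.16 
3  | Alice | 1042.78
4  | Dave  | 1574.89
5  | Frank | 844.16 
6  | Frank | 1858.8 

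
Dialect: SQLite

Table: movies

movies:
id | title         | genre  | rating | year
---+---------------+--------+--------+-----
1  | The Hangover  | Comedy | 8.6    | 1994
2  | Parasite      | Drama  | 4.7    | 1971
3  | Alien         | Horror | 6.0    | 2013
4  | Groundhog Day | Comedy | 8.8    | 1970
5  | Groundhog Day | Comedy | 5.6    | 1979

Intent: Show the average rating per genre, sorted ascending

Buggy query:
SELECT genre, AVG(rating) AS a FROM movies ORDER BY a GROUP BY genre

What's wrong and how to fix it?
Bug: ORDER BY appears before GROUP BY; SQL clause order requires GROUP BY first

Fix: Reorder: SELECT … FROM … GROUP BY … ORDER BY …

Corrected query:
SELECT genre, AVG(rating) AS a FROM movies GROUP BY genre ORDER BY a

Result:
genre  | a       
-------+---------
Drama  | 4.7     
Horror | 6       
Comedy | 7.666667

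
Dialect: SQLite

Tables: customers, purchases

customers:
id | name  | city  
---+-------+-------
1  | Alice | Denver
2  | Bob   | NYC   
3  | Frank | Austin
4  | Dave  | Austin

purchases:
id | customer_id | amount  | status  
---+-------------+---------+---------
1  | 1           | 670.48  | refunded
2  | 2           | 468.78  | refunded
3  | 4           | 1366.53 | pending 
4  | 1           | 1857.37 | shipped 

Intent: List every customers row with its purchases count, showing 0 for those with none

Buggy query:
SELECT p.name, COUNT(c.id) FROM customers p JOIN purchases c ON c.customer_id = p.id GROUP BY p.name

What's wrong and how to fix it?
Bug: INNER JOIN drops customers rows that have no matching purchases rows

Fix: Switch to LEFT JOIN to retain unmatched parent rows

Corrected query:
SELECT p.name, COUNT(c.id) FROM customers p LEFT JOIN purchases c ON c.customer_id = p.id GROUP BY p.name

Result:
name  | COUNT(c.id)
------+------------
Alice | 2          
Bob   | 1          
Dave  | 1          
Frank | 0          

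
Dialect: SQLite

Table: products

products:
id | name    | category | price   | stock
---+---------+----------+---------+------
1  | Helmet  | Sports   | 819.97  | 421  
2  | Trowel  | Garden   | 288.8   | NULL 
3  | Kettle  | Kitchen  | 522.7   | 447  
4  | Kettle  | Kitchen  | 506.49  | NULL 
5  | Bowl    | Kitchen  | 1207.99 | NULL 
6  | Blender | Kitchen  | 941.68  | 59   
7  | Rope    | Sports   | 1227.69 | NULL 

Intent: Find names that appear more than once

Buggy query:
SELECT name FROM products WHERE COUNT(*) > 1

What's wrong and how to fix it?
Bug: COUNT(*) is an aggregate and cannot be used in WHERE

Fix: GROUP BY name, then filter groups with HAVING COUNT(*) > 1

Corrected query:
SELECT name FROM products GROUP BY name HAVING COUNT(*) > 1

Result:
name  
------
Kettle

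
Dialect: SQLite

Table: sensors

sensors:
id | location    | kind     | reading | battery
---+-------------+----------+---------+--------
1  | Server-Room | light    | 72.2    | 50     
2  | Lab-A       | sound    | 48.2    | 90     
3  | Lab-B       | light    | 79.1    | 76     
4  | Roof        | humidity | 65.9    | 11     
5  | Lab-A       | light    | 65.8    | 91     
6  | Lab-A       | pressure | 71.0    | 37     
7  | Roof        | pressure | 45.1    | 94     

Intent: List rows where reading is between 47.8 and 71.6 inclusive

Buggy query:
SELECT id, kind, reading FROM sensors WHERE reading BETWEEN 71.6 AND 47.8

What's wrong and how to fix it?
Bug: The bounds are reversed; BETWEEN a AND b requires a <= b to match anything

Fix: Write BETWEEN 47.8 AND 71.6

Corrected query:
SELECT id, kind, reading FROM sensors WHERE reading BETWEEN 47.8 AND 71.6

Result:
id | kind     | reading
---+----------+--------
2  | sound    | 48.2   
4  | humidity | 65.9   
5  | light    | 65.8   
6  | pressure | 71     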